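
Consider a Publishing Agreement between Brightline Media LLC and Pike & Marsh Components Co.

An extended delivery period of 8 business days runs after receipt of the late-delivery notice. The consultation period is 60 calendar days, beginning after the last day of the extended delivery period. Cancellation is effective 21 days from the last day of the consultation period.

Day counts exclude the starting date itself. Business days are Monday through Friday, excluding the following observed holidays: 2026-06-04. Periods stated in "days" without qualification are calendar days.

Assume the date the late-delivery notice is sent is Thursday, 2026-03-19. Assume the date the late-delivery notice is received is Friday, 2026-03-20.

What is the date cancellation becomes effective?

2026-06-21

The last day of the extended delivery period: counting 8 business days from Friday, 2026-03-20 (Mar 23, Mar 24, Mar 25, Mar 26, Mar 27, Mar 30, Mar 31, Apr 1, skipping weekends) reaches Wednesday, 2026-04-01.
The last day of the consultation period: 2026-04-01 + 60 days = 2026-05-31.
The date cancellation becomes effective: 21 calendar days after 2026-05-31 is 2026-06-21.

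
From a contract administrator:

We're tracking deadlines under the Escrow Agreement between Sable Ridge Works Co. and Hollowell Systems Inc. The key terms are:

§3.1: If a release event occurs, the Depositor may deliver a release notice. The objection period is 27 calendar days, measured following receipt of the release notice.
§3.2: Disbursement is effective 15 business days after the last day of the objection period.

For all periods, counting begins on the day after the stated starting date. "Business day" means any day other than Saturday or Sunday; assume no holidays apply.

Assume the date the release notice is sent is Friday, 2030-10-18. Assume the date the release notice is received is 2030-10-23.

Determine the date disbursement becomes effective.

Adding 27 calendar days to 2030-10-23 gives 2030-11-19, which is the last day of the objection period.
From Tuesday, 2030-11-19, 15 business days (Nov 20, Nov 21, Nov 22, Nov 25, …, Dec 6, Dec 9, Dec 10, skipping weekends) brings us to Tuesday, 2030-12-10, which is the date disbursement becomes effective.

2030-12-10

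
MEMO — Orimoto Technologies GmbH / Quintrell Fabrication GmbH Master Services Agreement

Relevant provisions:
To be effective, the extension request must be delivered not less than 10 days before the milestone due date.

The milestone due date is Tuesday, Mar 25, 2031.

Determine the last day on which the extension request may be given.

Mar 25, 2031 minus 10 days is Mar 15, 2031.

Mar 15, 2031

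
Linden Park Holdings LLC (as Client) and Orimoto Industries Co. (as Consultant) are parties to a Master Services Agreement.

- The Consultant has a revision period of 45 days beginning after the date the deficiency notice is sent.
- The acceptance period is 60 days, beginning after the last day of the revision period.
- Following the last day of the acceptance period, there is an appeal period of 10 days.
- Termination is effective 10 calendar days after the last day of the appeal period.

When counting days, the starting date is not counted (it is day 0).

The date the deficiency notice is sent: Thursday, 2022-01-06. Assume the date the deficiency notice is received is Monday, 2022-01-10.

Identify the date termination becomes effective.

2022-05-11

The last day of the revision period: 45 calendar days after 2022-01-06 is 2022-02-20.
The last day of the acceptance period: 2022-02-20 + 60 days = 2022-04-21.
The last day of the appeal period: 2022-04-21 + 10 days = 2022-05-01.
The date termination becomes effective: 2022-05-01 + 10 days = 2022-05-11.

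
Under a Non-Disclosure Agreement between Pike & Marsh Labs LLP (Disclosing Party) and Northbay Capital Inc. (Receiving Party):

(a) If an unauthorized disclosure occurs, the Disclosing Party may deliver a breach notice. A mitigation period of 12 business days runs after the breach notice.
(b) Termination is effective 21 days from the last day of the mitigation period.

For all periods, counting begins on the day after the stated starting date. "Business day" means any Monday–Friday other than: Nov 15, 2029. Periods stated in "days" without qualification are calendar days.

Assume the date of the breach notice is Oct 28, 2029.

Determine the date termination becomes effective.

The last day of the mitigation period: counting 12 business days from Sunday, Oct 28, 2029 (Oct 29, Oct 30, Oct 31, Nov 1, …, Nov 9, Nov 12, Nov 13, skipping weekends) reaches Tuesday, Nov 13, 2029.
Adding 21 calendar days to Nov 13, 2029 gives Dec 4, 2029, which is the date termination becomes effective.

Dec 4, 2029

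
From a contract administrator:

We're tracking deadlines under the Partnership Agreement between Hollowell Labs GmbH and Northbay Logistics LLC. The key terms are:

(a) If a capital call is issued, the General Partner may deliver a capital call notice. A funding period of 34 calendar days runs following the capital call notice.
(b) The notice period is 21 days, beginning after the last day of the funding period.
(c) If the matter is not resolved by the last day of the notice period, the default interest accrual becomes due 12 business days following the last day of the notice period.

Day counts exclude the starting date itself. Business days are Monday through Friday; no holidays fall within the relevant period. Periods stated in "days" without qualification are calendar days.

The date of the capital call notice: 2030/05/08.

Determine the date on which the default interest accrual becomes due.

The last day of the funding period: 2030/05/08 + 34 days = 2030/06/11.
The last day of the notice period: 2030/06/11 + 21 days = 2030/07/02.
From Tuesday, 2030/07/02, 12 business days (Jul 3, Jul 4, Jul 5, Jul 8, …, Jul 16, Jul 17, Jul 18, skipping weekends) brings us to Thursday, 2030/07/18, which is the date on which the default interest accrual becomes due.

2030/07/18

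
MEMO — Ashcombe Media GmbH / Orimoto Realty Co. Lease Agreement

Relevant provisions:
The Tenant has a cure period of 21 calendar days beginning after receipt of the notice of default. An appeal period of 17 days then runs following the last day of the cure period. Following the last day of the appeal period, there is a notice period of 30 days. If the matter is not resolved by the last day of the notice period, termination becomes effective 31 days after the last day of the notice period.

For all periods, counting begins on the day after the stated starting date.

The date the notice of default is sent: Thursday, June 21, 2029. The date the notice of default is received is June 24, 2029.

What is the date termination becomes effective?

October 1, 2029

The last day of the cure period: 21 calendar days after June 24, 2029 is July 15, 2029.
Adding 17 calendar days to July 15, 2029 gives August 1, 2029, which is the last day of the appeal period.
Adding 30 calendar days to August 1, 2029 gives August 31, 2029, which is the last day of the notice period.
The date termination becomes effective: August 31, 2029 + 31 days = October 1, 2029.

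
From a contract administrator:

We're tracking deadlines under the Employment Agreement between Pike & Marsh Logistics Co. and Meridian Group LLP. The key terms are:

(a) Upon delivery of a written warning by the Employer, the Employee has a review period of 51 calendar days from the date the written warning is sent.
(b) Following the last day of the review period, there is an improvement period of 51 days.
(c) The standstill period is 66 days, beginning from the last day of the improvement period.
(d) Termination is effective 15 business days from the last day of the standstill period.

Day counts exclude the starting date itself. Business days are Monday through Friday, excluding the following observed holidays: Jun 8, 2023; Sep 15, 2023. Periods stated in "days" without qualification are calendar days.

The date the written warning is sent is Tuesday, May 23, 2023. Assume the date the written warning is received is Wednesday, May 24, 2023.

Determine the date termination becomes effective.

Nov 28, 2023

The last day of the review period: May 23, 2023 + 51 days = Jul 13, 2023.
Adding 51 calendar days to Jul 13, 2023 gives Sep 2, 2023, which is the last day of the improvement period.
The last day of the standstill period: Sep 2, 2023 + 66 days = Nov 7, 2023.
From Tuesday, Nov 7, 2023, 15 business days (Nov 8, Nov 9, Nov 10, Nov 13, …, Nov 24, Nov 27, Nov 28, skipping weekends) brings us to Tuesday, Nov 28, 2023, which is the date termination becomes effective.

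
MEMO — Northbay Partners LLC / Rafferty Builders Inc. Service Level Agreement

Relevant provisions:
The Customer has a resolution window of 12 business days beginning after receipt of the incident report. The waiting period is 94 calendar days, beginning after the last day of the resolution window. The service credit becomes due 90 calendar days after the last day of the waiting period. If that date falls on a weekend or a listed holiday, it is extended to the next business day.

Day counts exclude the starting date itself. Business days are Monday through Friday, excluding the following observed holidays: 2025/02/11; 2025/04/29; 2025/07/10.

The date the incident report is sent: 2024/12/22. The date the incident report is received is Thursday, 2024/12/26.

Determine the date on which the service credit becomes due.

From Thursday, 2024/12/26, 12 business days (Dec 27, Dec 30, Dec 31, Jan 1, …, Jan 9, Jan 10, Jan 13, skipping weekends) brings us to Monday, 2025/01/13, which is the last day of the resolution window.
The last day of the waiting period: 94 calendar days after 2025/01/13 is 2025/04/17.
The date on which the service credit becomes due: 90 calendar days after 2025/04/17 is 2025/07/16. 2025/07/16 is a Wednesday and is not a listed holiday, so no roll-forward applies.

2025/07/16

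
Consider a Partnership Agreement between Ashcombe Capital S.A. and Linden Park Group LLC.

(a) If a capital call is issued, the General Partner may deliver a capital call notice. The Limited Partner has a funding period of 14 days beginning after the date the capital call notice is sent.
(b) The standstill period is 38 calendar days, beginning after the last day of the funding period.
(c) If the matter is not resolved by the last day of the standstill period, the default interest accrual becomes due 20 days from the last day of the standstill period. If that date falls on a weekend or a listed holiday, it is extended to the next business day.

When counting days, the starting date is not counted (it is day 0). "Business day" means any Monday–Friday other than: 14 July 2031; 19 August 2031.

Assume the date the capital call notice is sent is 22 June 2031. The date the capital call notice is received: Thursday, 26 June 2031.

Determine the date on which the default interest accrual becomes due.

Adding 14 calendar days to 22 June 2031 gives 6 July 2031, which is the last day of the funding period.
The last day of the standstill period: 38 calendar days after 6 July 2031 is 13 August 2031.
Adding 20 calendar days to 13 August 2031 gives 2 September 2031, which is the date on which the default interest accrual becomes due. 2 September 2031 is a Tuesday and is not a listed holiday, so no roll-forward applies.

2 September 2031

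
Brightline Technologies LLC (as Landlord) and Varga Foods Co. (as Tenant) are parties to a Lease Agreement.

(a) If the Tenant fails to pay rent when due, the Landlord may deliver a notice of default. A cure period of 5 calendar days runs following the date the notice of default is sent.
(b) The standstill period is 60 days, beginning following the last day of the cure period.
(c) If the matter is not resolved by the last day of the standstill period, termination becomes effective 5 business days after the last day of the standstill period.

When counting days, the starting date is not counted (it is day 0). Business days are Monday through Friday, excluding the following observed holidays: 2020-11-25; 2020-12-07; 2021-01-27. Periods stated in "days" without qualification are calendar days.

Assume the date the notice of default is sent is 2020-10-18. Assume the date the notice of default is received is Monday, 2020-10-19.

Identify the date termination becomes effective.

2020-12-29

The last day of the cure period: 5 calendar days after 2020-10-18 is 2020-10-23.
The last day of the standstill period: 60 calendar days after 2020-10-23 is 2020-12-22.
From Tuesday, 2020-12-22, 5 business days (Dec 23, Dec 24, Dec 25, Dec 28, Dec 29, skipping weekends) brings us to Tuesday, 2020-12-29, which is the date termination becomes effective.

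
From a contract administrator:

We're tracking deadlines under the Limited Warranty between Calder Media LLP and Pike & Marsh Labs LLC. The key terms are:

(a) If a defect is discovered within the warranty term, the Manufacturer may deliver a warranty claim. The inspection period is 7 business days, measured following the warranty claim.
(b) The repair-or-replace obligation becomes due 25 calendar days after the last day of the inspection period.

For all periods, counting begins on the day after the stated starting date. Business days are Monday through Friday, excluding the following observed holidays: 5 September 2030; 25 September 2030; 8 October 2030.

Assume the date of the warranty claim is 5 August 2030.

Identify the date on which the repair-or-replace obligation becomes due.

From Monday, 5 August 2030, 7 business days (Aug 6, Aug 7, Aug 8, Aug 9, Aug 12, Aug 13, Aug 14, skipping weekends) brings us to Wednesday, 14 August 2030, which is the last day of the inspection period.
The date on which the repair-or-replace obligation becomes due: 14 August 2030 + 25 days = 8 September 2030.

8 September 2030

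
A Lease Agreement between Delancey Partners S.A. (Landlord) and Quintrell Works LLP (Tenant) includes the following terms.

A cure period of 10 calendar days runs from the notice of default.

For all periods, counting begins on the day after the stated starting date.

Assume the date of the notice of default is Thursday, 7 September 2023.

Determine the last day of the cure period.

17 September 2023

Adding 10 calendar days to 7 September 2023 gives 17 September 2023, which is the last day of the cure period.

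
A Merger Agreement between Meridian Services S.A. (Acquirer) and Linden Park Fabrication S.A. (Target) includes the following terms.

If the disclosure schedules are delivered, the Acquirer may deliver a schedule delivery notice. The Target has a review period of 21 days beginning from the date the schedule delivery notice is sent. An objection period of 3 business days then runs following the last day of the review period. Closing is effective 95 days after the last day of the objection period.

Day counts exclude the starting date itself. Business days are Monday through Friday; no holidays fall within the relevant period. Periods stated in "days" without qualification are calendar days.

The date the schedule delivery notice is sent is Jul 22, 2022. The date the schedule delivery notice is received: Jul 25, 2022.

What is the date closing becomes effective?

Nov 20, 2022

The last day of the review period: 21 calendar days after Jul 22, 2022 is Aug 12, 2022.
The last day of the objection period: 3 business days after Friday, Aug 12, 2022, skipping weekends — Aug 15, Aug 16, Aug 17 — lands on Wednesday, Aug 17, 2022.
Adding 95 calendar days to Aug 17, 2022 gives Nov 20, 2022, which is the date closing becomes effective.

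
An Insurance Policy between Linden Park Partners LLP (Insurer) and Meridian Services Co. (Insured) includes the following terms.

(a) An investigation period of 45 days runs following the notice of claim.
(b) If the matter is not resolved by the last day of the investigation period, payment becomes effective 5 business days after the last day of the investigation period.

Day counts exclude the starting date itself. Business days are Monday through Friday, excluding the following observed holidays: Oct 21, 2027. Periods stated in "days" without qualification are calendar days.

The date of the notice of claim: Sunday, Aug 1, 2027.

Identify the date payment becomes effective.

Sep 22, 2027

The last day of the investigation period: Aug 1, 2027 + 45 days = Sep 15, 2027.
From Wednesday, Sep 15, 2027, 5 business days (Sep 16, Sep 17, Sep 20, Sep 21, Sep 22, skipping weekends) brings us to Wednesday, Sep 22, 2027, which is the date payment becomes effective.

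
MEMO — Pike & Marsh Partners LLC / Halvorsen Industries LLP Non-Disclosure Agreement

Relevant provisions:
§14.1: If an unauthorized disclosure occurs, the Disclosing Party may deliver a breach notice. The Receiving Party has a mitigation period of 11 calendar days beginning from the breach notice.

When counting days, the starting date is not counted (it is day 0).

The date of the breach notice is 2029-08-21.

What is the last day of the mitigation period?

The last day of the mitigation period: 2029-08-21 + 11 days = 2029-09-01.

2029-09-01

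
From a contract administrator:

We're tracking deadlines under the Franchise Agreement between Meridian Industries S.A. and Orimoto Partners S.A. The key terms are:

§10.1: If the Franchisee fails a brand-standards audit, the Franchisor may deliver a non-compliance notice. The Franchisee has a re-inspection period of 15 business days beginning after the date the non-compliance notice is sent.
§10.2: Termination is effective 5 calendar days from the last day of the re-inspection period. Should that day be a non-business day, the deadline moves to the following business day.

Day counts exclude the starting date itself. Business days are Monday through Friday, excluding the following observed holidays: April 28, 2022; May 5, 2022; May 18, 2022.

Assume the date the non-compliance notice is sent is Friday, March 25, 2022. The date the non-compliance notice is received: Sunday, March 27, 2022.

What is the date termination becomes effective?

April 20, 2022

The last day of the re-inspection period: 15 business days after Friday, March 25, 2022, skipping weekends — Mar 28, Mar 29, Mar 30, Mar 31, …, Apr 13, Apr 14, Apr 15 — lands on Friday, April 15, 2022.
The date termination becomes effective: 5 calendar days after April 15, 2022 is April 20, 2022. April 20, 2022 is a Wednesday and is not a listed holiday, so no roll-forward applies.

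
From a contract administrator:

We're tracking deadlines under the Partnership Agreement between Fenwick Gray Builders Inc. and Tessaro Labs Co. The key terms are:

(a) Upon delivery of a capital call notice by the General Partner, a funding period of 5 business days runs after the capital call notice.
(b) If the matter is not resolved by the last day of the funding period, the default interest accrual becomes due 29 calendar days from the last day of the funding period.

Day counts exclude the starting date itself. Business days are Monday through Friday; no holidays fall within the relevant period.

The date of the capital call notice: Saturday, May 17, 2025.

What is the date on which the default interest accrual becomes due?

The last day of the funding period: counting 5 business days from Saturday, May 17, 2025 (May 19, May 20, May 21, May 22, May 23, skipping weekends) reaches Friday, May 23, 2025.
Adding 29 calendar days to May 23, 2025 gives June 21, 2025, which is the date on which the default interest accrual becomes due.

June 21, 2025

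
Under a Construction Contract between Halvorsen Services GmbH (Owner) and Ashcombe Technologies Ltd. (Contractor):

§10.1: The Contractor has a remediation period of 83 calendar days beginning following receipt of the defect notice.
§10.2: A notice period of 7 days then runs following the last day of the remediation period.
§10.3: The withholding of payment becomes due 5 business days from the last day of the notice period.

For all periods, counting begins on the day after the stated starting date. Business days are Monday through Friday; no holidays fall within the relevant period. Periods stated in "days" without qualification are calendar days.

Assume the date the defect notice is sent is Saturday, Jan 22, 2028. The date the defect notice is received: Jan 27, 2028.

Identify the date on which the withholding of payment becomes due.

May 3, 2028

The last day of the remediation period: Jan 27, 2028 + 83 days = Apr 19, 2028.
Adding 7 calendar days to Apr 19, 2028 gives Apr 26, 2028, which is the last day of the notice period.
The date on which the withholding of payment becomes due: 5 business days after Wednesday, Apr 26, 2028, skipping weekends — Apr 27, Apr 28, May 1, May 2, May 3 — lands on Wednesday, May 3, 2028.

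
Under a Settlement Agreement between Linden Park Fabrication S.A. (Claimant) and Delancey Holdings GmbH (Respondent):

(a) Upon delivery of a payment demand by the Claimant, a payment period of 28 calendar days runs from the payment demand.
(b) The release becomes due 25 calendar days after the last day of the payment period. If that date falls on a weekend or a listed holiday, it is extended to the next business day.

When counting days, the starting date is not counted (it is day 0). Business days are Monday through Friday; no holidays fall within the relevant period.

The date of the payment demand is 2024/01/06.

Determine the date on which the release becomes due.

2024/02/28

The last day of the payment period: 28 calendar days after 2024/01/06 is 2024/02/03.
The date on which the release becomes due: 2024/02/03 + 25 days = 2024/02/28. 2024/02/28 is a Wednesday, so no roll-forward applies.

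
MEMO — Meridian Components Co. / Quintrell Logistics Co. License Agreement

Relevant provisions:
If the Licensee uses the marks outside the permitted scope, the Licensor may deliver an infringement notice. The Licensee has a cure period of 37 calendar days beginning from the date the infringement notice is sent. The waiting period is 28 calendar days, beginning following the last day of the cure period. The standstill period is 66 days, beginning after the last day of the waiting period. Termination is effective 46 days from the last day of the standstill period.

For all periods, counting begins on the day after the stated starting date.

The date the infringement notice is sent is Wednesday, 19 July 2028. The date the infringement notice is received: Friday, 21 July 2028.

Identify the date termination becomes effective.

The last day of the cure period: 19 July 2028 + 37 days = 25 August 2028.
The last day of the waiting period: 28 calendar days after 25 August 2028 is 22 September 2028.
The last day of the standstill period: 66 calendar days after 22 September 2028 is 27 November 2028.
The date termination becomes effective: 46 calendar days after 27 November 2028 is 12 January 2029.

12 January 2029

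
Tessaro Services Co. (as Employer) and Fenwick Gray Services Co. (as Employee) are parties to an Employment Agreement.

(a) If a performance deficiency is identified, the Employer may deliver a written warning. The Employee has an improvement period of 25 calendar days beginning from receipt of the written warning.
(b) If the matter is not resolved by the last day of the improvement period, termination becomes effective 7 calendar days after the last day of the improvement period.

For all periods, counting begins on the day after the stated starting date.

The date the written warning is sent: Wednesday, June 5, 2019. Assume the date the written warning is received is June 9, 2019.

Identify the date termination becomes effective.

July 11, 2019

The last day of the improvement period: June 9, 2019 + 25 days = July 4, 2019.
Adding 7 calendar days to July 4, 2019 gives July 11, 2019, which is the date termination becomes effective.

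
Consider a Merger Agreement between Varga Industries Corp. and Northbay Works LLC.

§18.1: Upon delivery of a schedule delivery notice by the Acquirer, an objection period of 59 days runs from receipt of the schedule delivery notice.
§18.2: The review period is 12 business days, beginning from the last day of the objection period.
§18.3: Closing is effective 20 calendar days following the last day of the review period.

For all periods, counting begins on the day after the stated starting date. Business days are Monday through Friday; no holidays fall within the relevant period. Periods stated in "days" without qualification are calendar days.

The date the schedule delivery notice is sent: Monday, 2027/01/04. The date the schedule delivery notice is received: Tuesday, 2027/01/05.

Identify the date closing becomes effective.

2027/04/12

The last day of the objection period: 2027/01/05 + 59 days = 2027/03/05.
The last day of the review period: 12 business days after Friday, 2027/03/05, skipping weekends — Mar 8, Mar 9, Mar 10, Mar 11, …, Mar 19, Mar 22, Mar 23 — lands on Tuesday, 2027/03/23.
The date closing becomes effective: 2027/03/23 + 20 days = 2027/04/12.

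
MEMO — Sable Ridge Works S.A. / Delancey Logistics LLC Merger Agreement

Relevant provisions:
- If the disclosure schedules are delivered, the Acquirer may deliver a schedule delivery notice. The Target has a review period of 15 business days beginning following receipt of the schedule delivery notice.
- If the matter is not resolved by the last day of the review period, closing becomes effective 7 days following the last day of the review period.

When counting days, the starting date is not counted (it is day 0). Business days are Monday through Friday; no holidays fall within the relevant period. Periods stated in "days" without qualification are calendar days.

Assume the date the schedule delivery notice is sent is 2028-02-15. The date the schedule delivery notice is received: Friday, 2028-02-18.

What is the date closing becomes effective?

2028-03-17

The last day of the review period: 15 business days after Friday, 2028-02-18, skipping weekends — Feb 21, Feb 22, Feb 23, Feb 24, …, Mar 8, Mar 9, Mar 10 — lands on Friday, 2028-03-10.
Adding 7 calendar days to 2028-03-10 gives 2028-03-17, which is the date closing becomes effective.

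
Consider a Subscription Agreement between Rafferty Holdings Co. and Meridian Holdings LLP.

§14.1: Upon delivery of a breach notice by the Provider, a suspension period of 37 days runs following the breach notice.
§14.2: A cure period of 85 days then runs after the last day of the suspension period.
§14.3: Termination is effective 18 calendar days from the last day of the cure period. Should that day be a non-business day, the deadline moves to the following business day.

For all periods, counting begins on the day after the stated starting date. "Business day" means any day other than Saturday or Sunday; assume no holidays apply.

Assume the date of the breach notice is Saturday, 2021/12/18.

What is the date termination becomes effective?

2022/05/09

The last day of the suspension period: 2021/12/18 + 37 days = 2022/01/24.
The last day of the cure period: 85 calendar days after 2022/01/24 is 2022/04/19.
The date termination becomes effective: 2022/04/19 + 18 days = 2022/05/07. That falls on a Saturday, so it rolls to the next business day, Monday, 2022/05/09.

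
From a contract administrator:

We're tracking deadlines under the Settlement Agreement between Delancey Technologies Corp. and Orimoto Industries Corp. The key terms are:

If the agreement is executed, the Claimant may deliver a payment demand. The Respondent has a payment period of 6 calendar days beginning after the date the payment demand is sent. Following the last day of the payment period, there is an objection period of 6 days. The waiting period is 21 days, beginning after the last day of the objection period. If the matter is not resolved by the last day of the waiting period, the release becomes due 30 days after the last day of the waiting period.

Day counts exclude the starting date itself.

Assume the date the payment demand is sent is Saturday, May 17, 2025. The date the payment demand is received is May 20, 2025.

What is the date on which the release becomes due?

The last day of the payment period: 6 calendar days after May 17, 2025 is May 23, 2025.
The last day of the objection period: 6 calendar days after May 23, 2025 is May 29, 2025.
The last day of the waiting period: 21 calendar days after May 29, 2025 is Jun 19, 2025.
Adding 30 calendar days to Jun 19, 2025 gives Jul 19, 2025, which is the date on which the release becomes due.

Jul 19, 2025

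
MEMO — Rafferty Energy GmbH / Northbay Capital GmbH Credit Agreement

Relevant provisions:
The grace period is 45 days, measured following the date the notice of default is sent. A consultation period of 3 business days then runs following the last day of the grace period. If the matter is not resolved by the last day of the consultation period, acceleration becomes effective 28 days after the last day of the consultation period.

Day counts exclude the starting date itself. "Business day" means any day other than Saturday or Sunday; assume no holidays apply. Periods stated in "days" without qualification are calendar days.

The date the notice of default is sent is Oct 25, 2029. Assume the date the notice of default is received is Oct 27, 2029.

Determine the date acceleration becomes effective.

The last day of the grace period: 45 calendar days after Oct 25, 2029 is Dec 9, 2029.
From Sunday, Dec 9, 2029, 3 business days (Dec 10, Dec 11, Dec 12, skipping weekends) brings us to Wednesday, Dec 12, 2029, which is the last day of the consultation period.
Adding 28 calendar days to Dec 12, 2029 gives Jan 9, 2030, which is the date acceleration becomes effective.

Jan 9, 2030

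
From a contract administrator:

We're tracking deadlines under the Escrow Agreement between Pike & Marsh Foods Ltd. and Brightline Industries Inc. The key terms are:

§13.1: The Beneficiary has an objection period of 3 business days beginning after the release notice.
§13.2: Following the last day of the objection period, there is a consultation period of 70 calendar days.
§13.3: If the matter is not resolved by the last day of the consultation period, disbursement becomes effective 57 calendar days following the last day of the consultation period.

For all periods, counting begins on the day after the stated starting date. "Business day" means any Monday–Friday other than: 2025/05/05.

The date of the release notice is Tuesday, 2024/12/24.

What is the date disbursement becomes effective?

2025/05/03

The last day of the objection period: counting 3 business days from Tuesday, 2024/12/24 (Dec 25, Dec 26, Dec 27, skipping weekends) reaches Friday, 2024/12/27.
The last day of the consultation period: 70 calendar days after 2024/12/27 is 2025/03/07.
The date disbursement becomes effective: 57 calendar days after 2025/03/07 is 2025/05/03.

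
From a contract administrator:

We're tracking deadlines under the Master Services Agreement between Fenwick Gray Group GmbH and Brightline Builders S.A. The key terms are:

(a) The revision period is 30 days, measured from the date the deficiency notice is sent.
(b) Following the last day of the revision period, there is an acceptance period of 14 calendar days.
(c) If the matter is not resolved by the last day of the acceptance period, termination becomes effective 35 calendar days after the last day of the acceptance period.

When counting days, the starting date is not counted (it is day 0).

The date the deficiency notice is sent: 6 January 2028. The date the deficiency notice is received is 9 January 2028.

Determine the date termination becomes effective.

The last day of the revision period: 30 calendar days after 6 January 2028 is 5 February 2028.
Adding 14 calendar days to 5 February 2028 gives 19 February 2028, which is the last day of the acceptance period.
The date termination becomes effective: 35 calendar days after 19 February 2028 is 25 March 2028.

25 March 2028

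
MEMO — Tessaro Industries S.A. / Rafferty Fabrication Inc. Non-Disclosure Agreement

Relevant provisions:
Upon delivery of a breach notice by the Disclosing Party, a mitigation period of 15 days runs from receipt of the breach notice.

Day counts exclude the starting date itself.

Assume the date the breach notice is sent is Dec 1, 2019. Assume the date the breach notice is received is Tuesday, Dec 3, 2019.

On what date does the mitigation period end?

The last day of the mitigation period: 15 calendar days after Dec 3, 2019 is Dec 18, 2019.

Dec 18, 2019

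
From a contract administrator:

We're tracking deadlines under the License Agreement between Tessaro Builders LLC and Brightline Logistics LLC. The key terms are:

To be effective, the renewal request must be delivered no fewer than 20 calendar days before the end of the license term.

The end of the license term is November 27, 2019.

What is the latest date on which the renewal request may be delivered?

November 7, 2019

November 27, 2019 minus 20 days is November 7, 2019.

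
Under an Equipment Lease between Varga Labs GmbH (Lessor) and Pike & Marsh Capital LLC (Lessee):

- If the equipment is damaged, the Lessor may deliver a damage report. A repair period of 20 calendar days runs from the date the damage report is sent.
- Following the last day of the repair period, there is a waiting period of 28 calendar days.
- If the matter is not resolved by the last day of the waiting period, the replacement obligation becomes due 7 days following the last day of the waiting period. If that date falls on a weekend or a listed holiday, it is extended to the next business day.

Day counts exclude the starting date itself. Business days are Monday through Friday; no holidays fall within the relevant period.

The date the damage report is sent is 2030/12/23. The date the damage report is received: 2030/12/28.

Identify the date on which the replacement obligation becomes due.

2031/02/17

Adding 20 calendar days to 2030/12/23 gives 2031/01/12, which is the last day of the repair period.
The last day of the waiting period: 28 calendar days after 2031/01/12 is 2031/02/09.
The date on which the replacement obligation becomes due: 7 calendar days after 2031/02/09 is 2031/02/16. That falls on a Sunday, so it rolls to the next business day, Monday, 2031/02/17.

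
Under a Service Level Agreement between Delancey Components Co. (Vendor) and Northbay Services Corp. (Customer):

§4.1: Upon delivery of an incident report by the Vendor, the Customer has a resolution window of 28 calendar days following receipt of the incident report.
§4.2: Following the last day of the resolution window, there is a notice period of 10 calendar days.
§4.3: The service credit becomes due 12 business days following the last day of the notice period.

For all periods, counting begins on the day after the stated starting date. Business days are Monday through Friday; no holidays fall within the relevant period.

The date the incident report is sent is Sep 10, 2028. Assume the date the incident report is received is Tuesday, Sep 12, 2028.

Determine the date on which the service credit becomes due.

Nov 7, 2028

The last day of the resolution window: 28 calendar days after Sep 12, 2028 is Oct 10, 2028.
The last day of the notice period: Oct 10, 2028 + 10 days = Oct 20, 2028.
From Friday, Oct 20, 2028, 12 business days (Oct 23, Oct 24, Oct 25, Oct 26, …, Nov 3, Nov 6, Nov 7, skipping weekends) brings us to Tuesday, Nov 7, 2028, which is the date on which the service credit becomes due.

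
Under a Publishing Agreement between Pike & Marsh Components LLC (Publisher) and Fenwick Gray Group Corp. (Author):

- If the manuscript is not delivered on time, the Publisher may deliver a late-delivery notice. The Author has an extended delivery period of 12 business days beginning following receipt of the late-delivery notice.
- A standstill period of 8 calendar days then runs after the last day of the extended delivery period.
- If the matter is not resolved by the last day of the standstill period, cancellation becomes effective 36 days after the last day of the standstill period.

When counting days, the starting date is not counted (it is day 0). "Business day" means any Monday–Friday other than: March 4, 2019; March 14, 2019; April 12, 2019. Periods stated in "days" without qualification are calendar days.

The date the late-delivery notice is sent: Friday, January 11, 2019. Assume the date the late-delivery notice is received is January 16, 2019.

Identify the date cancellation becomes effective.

March 17, 2019

From Wednesday, January 16, 2019, 12 business days (Jan 17, Jan 18, Jan 21, Jan 22, …, Jan 30, Jan 31, Feb 1, skipping weekends) brings us to Friday, February 1, 2019, which is the last day of the extended delivery period.
The last day of the standstill period: February 1, 2019 + 8 days = February 9, 2019.
Adding 36 calendar days to February 9, 2019 gives March 17, 2019, which is the date cancellation becomes effective.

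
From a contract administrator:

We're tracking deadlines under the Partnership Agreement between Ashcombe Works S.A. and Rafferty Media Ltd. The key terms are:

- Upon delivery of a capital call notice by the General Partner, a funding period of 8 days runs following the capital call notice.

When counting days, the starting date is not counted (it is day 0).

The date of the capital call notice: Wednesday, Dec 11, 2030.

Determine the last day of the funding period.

The last day of the funding period: Dec 11, 2030 + 8 days = Dec 19, 2030.

Dec 19, 2030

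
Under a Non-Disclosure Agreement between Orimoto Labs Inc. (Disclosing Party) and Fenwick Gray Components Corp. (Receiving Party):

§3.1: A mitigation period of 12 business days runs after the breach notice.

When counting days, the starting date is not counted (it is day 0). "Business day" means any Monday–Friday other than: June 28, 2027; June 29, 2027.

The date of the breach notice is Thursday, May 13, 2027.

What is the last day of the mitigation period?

May 31, 2027

From Thursday, May 13, 2027, 12 business days (May 14, May 17, May 18, May 19, …, May 27, May 28, May 31, skipping weekends) brings us to Monday, May 31, 2027, which is the last day of the mitigation period.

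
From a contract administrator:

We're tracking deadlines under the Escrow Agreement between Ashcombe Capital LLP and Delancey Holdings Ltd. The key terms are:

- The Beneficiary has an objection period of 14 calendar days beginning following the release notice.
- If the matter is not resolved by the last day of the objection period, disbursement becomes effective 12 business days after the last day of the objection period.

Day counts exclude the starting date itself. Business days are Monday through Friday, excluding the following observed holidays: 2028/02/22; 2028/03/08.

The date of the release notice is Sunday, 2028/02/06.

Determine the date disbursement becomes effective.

2028/03/09

Adding 14 calendar days to 2028/02/06 gives 2028/02/20, which is the last day of the objection period.
The date disbursement becomes effective: 12 business days after Sunday, 2028/02/20, skipping weekends and the listed holidays on Feb 22, Mar 8 — Feb 21, Feb 23, Feb 24, Feb 25, …, Mar 6, Mar 7, Mar 9 — lands on Thursday, 2028/03/09.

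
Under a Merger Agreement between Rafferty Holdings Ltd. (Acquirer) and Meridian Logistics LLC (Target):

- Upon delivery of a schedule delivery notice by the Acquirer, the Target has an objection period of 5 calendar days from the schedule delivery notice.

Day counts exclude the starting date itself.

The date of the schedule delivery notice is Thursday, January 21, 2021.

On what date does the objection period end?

Adding 5 calendar days to January 21, 2021 gives January 26, 2021, which is the last day of the objection period.

January 26, 2021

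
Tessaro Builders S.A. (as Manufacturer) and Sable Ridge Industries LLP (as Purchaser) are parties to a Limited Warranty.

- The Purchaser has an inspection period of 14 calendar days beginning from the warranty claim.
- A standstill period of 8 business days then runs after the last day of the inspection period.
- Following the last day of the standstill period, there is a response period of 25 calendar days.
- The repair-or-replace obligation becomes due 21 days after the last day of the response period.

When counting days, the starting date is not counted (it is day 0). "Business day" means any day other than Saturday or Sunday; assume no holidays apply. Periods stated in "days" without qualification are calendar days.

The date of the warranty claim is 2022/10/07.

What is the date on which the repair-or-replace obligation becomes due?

The last day of the inspection period: 2022/10/07 + 14 days = 2022/10/21.
The last day of the standstill period: 8 business days after Friday, 2022/10/21, skipping weekends — Oct 24, Oct 25, Oct 26, Oct 27, Oct 28, Oct 31, Nov 1, Nov 2 — lands on Wednesday, 2022/11/02.
The last day of the response period: 25 calendar days after 2022/11/02 is 2022/11/27.
Adding 21 calendar days to 2022/11/27 gives 2022/12/18, which is the date on which the repair-or-replace obligation becomes due.

2022/12/18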